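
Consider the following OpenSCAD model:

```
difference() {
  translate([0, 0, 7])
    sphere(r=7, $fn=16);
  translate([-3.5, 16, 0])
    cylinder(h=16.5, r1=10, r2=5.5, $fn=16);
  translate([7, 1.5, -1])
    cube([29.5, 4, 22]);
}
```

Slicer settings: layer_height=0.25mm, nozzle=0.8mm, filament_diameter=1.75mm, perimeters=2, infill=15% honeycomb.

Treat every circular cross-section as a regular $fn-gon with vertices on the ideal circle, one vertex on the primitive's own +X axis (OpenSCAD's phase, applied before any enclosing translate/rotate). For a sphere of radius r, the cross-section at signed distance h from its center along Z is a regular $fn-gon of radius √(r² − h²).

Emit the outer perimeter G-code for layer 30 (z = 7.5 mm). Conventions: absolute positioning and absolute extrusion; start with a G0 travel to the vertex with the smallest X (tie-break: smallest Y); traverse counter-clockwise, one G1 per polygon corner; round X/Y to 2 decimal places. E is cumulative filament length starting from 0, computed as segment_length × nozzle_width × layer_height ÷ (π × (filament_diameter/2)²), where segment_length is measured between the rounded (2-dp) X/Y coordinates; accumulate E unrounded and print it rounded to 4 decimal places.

At z = 7.5 mm: the r=7 sphere contributes a regular 16-gon of circumradius √(7²−0.5²) = 6.982; the cone at (-3.5, 16) (r1=10→r2=5.5) has section circumradius 7.955 here — a regular 16-gon; the cube at (7, 1.5) (footprint 29.5×4) is included at this height; After the difference (first − rest): starting from the r=7 sphere, the cone at (-3.5, 16) misses the remaining region (no effect); the 29.5×4 cube at (7, 1.5) misses the remaining region (no effect) — 1 connected region. The outline is a single polygon with 16 vertices. Extrusion per mm of travel: 0.8 × 0.25 / (π × 0.875²) = 0.083150. Accumulating E over each segment gives final E = 3.6243.

G0 X-6.98 Y0.00 Z7.50
G1 X-6.45 Y-2.67 E0.2263
G1 X-4.94 Y-4.94 E0.4530
G1 X-2.67 Y-6.45 E0.6797
G1 X0.00 Y-6.98 E0.9061
G1 X2.67 Y-6.45 E1.1324
G1 X4.94 Y-4.94 E1.3591
G1 X6.45 Y-2.67 E1.5858
G1 X6.98 Y0.00 E1.8122
G1 X6.45 Y2.67 E2.0385
G1 X4.94 Y4.94 E2.2652
G1 X2.67 Y6.45 E2.4919
G1 X0.00 Y6.98 E2.7182
G1 X-2.67 Y6.45 E2.9446
G1 X-4.94 Y4.94 E3.1713
G1 X-6.45 Y2.67 E3.3980
G1 X-6.98 Y0.00 E3.6243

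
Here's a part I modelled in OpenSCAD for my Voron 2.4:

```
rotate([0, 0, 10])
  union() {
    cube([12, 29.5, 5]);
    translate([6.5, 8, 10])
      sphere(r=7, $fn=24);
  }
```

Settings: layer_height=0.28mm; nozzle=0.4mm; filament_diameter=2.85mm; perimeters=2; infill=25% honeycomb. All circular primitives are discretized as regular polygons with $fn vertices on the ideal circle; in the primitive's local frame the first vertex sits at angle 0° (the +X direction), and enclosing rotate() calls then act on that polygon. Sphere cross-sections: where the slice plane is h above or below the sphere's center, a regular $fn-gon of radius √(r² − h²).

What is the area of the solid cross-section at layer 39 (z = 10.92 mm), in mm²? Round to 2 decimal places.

149.56 mm²

At z = 10.92 mm: the cube is not intersected at this z (z outside [0, 5]); the r=7 sphere at (6.5, 8) contributes a regular 24-gon of circumradius √(7²−0.92²) = 6.939 (area = (24/2)·6.939²·sin(360°/24) = 149.56 mm²); Taking the union: only the r=7 sphere at (6.5, 8) is present, so the union is just that shape — area = 149.56 mm²; (rotated 10° about Z; rotation is an isometry so areas/perimeters/island counts are preserved). Overall, the cross-section is a single solid region. Net area = 149.56 mm².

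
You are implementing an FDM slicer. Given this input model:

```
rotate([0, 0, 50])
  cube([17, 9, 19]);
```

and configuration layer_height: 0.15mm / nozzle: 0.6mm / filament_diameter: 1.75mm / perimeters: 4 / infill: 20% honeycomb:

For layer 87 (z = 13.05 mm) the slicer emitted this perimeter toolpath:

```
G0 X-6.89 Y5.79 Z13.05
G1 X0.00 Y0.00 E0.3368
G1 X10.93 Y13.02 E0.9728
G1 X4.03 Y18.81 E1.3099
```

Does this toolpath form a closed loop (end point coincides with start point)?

Start point (G0): (-6.89, 5.79). End point (last G1): the path does not return to the start — open.

no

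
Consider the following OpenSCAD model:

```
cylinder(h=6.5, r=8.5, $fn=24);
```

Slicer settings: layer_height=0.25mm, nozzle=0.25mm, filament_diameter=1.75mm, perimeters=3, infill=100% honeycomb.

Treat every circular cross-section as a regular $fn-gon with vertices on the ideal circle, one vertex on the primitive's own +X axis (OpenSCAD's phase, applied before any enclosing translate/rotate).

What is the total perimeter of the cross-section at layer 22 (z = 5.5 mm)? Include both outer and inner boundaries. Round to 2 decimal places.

At z = 5.5 mm: the cylinder: section is a regular 24-gon, circumradius r=8.5 (perimeter = 2·24·8.500·sin(180°/24) = 53.25 mm). Overall, the cross-section is a single solid region. Total boundary length (outer) = 53.25 mm.

53.25 mm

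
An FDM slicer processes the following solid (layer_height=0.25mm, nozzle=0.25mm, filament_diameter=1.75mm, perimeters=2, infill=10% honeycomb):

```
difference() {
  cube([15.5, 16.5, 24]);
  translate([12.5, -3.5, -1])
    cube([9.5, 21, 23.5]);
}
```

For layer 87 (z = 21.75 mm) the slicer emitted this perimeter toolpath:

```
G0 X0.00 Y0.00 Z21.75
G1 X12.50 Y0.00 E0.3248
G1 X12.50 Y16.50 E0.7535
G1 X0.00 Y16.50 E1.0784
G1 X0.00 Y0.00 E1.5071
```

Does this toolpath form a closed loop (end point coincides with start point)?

Start point (G0): (0.00, 0.00). End point (last G1): the path returns to the start — closed.

yes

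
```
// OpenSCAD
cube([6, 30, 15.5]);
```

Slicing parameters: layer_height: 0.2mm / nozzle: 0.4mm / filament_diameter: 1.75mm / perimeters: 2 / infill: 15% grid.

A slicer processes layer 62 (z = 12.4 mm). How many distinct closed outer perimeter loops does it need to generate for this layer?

1

At z = 12.4 mm: the cube (footprint 6×30) is included at this height. The result has 1 disconnected region.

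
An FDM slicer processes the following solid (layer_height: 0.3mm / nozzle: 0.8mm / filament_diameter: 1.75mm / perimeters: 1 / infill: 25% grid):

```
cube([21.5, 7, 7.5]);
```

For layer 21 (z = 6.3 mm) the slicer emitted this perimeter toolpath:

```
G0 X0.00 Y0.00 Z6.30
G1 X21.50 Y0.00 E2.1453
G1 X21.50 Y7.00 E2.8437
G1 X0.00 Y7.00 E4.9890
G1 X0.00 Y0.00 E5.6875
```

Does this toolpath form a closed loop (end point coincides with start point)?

Start point (G0): (0.00, 0.00). End point (last G1): the path returns to the start — closed.

yes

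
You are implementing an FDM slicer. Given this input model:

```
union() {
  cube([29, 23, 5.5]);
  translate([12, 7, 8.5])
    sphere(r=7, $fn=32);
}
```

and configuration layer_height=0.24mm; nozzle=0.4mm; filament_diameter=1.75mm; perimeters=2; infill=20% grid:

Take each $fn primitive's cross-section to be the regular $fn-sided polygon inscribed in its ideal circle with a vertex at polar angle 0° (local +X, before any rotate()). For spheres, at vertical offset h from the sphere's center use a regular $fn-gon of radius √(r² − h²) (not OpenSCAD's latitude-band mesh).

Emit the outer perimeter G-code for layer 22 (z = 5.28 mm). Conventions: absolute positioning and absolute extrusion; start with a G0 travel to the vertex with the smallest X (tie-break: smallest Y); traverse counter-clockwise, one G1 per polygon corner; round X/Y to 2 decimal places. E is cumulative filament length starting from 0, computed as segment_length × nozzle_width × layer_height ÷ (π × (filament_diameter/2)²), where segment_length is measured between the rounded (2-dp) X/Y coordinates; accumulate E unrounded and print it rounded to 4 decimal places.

At z = 5.28 mm: the cube is present — its section is the full 29×23 rectangle; the r=7 sphere at (12, 7) slices to a regular 32-gon of circumradius 6.215 (√(r²−h²) with h=3.22 from center); Combining (union): the r=7 sphere at (12, 7) lies entirely inside the 29×23 cube, so the union is just the 29×23 cube — 1 connected region. The outline is a single polygon with 4 vertices. Extrusion per mm of travel: 0.4 × 0.24 / (π × 0.875²) = 0.039912. Accumulating E over each segment gives final E = 4.1509.

G0 X0.00 Y0.00 Z5.28
G1 X29.00 Y0.00 E1.1575
G1 X29.00 Y23.00 E2.0754
G1 X0.00 Y23.00 E3.2329
G1 X0.00 Y0.00 E4.1509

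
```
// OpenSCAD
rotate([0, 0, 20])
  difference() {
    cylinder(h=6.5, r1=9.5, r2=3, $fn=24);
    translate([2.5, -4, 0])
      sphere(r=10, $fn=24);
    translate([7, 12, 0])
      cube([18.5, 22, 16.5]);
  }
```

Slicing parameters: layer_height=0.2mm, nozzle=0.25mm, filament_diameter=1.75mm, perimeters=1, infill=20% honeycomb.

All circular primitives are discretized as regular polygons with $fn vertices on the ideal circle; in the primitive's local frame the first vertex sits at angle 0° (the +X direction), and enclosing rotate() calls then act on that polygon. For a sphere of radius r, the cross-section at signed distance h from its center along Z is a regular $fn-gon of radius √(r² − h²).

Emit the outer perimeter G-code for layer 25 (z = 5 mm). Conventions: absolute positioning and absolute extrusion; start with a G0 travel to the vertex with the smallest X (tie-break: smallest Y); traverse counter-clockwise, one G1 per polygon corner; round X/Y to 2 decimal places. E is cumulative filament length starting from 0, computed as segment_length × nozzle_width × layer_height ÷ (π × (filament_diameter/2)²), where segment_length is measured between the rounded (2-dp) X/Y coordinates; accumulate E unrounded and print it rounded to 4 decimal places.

G0 X-4.48 Y-0.35 Z5.00
G1 X-4.13 Y0.76 E0.0242
G1 X-2.92 Y2.66 E0.0710
G1 X-1.25 Y4.19 E0.1181
G1 X-0.91 Y4.37 E0.1261
G1 X-1.54 Y4.23 E0.1395
G1 X-2.58 Y3.69 E0.1639
G1 X-3.45 Y2.89 E0.1884
G1 X-4.08 Y1.90 E0.2128
G1 X-4.43 Y0.78 E0.2372
G1 X-4.48 Y-0.35 E0.2607

At z = 5 mm: the cone contributes a regular 24-gon of circumradius 4.500 (interpolated between r1=9.5 and r2=3 at t=0.769); the r=10 sphere at (2.5, -4) slices to a regular 24-gon of circumradius 8.660 (√(r²−h²) with h=5 from center); the cube at (7, 12) (footprint 18.5×22) is included at this height; Taking the first minus the rest: starting from the cone, the r=10 sphere at (2.5, -4) partially overlaps it — only the 60.53 mm² overlap (of its 232.94 mm²) is removed, clipping the outline; the 18.5×22 cube at (7, 12) misses the remaining region (no effect) — 1 connected region; (rotated 20° about Z; rotation is an isometry so areas/perimeters/island counts are preserved). The outline is a single polygon with 10 vertices. Extrusion per mm of travel: 0.25 × 0.2 / (π × 0.875²) = 0.020788. Accumulating E over each segment gives final E = 0.2607.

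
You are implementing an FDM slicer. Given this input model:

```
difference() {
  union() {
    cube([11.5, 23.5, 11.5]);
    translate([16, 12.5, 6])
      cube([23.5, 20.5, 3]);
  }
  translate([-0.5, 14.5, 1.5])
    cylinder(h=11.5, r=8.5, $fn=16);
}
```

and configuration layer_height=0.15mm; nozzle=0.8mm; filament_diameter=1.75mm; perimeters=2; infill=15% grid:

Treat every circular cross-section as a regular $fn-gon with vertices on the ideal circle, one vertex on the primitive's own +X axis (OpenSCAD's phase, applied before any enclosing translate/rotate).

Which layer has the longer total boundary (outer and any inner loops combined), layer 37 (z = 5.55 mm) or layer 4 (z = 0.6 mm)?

Layer 37 (z = 5.55): the cube is present — its section is the full 11.5×23.5 rectangle (perimeter 70.00 mm); the cube at (16, 12.5) is absent (z outside [6, 9]); Taking the union: only the 11.5×23.5 cube is present, so the union is just that shape — boundary = 70.00 mm; the cylinder at (-0.5, 14.5): section is a regular 16-gon, circumradius r=8.5 (perimeter = 2·16·8.500·sin(180°/16) = 53.06 mm); Subtracting the remaining from the first: starting from that combined region, the r=8.5 cylinder at (-0.5, 14.5) partially overlaps it — only the 102.15 mm² overlap (of its 221.19 mm²) is removed, clipping the outline — boundary = 78.71 mm. So its perimeter = 78.71 mm. Layer 4 (z = 0.6): the 11.5×23.5 cube contributes its full rectangle (perimeter 70.00 mm); the cube at (16, 12.5) is not intersected at this z (z outside [6, 9]); Combining (union): only the 11.5×23.5 cube is present, so the union is just that shape — boundary = 70.00 mm; the cylinder at (-0.5, 14.5) does not reach this height (z outside [1.5, 13]); Subtracting the remaining from the first: none of the subtracted shapes is present at this height, so the result so far is unchanged — boundary = 70.00 mm. So its perimeter = 70.00 mm. Layer 37 is larger (78.71 vs 70.00 mm).

layer 37 (z = 5.55 mm)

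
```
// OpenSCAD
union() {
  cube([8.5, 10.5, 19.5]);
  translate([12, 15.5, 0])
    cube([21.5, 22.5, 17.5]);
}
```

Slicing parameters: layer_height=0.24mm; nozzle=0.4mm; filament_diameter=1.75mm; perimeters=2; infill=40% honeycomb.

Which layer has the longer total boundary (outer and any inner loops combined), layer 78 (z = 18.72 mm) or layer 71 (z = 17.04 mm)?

layer 71 (z = 17.04 mm)

Layer 78 (z = 18.72): the 8.5×10.5 cube contributes its full rectangle (perimeter 38.00 mm); the cube at (12, 15.5) is not intersected at this z (z outside [0, 17.5]); Taking the union: only the 8.5×10.5 cube is present, so the union is just that shape — boundary = 38.00 mm. So its perimeter = 38.00 mm. Layer 71 (z = 17.04): the 8.5×10.5 cube contributes its full rectangle (perimeter 38.00 mm); the cube at (12, 15.5) is present — its section is the full 21.5×22.5 rectangle (perimeter 88.00 mm); Merging all regions: the 2 present regions are separate (no shared area or edge), so areas and boundary lengths simply add and each stays a separate island — boundary = 126.00 mm. So its perimeter = 126.00 mm. Layer 71 is larger (126.00 vs 38.00 mm).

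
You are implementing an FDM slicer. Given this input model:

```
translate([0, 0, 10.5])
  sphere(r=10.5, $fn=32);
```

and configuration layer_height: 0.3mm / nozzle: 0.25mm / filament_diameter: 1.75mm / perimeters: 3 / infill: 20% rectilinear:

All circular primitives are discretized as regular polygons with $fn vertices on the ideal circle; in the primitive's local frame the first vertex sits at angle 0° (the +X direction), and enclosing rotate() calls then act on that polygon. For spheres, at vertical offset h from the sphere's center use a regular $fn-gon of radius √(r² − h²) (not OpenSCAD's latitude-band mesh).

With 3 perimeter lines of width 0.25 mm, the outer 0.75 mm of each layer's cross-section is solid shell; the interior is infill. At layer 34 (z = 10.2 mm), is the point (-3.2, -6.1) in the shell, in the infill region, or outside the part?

infill

At z = 10.2 mm: the r=10.5 sphere contributes a regular 32-gon of circumradius √(10.5²−0.3²) = 10.496. Overall, the cross-section is a single solid region. The nearest boundary edge runs (-5.83, -8.73)→(-4.02, -9.70); distance from the point to it = 3.56 mm. The point is inside the cross-section and 3.56 mm from the nearest boundary — more than the 0.75 mm shell width (3 × 0.25), so it's in the infill interior.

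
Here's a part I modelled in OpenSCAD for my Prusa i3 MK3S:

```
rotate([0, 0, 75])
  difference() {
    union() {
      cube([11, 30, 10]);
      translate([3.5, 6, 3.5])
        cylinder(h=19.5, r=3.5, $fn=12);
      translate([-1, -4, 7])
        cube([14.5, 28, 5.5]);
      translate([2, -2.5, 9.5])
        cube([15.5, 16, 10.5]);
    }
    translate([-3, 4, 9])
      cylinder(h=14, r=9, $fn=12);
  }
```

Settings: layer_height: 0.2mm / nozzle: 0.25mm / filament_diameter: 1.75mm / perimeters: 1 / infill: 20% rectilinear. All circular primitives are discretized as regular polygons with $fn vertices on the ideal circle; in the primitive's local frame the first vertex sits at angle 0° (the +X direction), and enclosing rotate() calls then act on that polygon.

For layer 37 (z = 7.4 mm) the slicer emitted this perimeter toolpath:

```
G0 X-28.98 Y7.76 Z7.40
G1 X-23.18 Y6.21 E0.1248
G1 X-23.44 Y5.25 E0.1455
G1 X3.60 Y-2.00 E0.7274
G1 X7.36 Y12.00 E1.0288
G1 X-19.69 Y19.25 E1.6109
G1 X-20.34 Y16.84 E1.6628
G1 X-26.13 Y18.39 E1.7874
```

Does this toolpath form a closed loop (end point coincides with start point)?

no

Start point (G0): (-28.98, 7.76). End point (last G1): the path does not return to the start — open.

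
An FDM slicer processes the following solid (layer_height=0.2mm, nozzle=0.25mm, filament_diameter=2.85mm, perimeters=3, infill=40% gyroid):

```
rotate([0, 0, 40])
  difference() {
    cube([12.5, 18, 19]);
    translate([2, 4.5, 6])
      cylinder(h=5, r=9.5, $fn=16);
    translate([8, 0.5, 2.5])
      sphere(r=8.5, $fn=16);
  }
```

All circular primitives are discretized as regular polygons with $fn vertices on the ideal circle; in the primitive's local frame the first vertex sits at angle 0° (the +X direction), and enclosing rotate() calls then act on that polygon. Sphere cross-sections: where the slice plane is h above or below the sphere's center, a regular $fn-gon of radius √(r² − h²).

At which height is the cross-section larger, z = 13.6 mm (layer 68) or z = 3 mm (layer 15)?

Layer 68 (z = 13.6): the cube is present — its section is the full 12.5×18 rectangle (area 225.00 mm²); the cylinder at (2, 4.5) is not intersected at this z (z outside [6, 11]); the sphere at (8, 0.5) is not intersected at this z (|z−center|=11.100 > r=8.5); Taking the first minus the rest: none of the subtracted shapes is present at this height, so the 12.5×18 cube is unchanged — area = 225.00 mm²; (rotated 40° about Z; rotation is an isometry so areas/perimeters/island counts are preserved). So its area = 225.00 mm². Layer 15 (z = 3): the 12.5×18 cube contributes its full rectangle (area 225.00 mm²); the cylinder at (2, 4.5) is not intersected at this z (z outside [6, 11]); the r=8.5 sphere at (8, 0.5) contributes a regular 16-gon of circumradius √(8.5²−0.5²) = 8.485 (area = (16/2)·8.485²·sin(360°/16) = 220.43 mm²); Subtracting the remaining from the first: starting from the 12.5×18 cube (225.00 mm²), the r=8.5 sphere at (8, 0.5) partially overlaps it — only the 96.57 mm² overlap (of its 220.43 mm²) is removed, clipping the outline — area = 128.43 mm²; (whole slice rotated 40° about Z — lengths, areas and connectivity unchanged). So its area = 128.43 mm². Layer 68 is larger (225.00 vs 128.43 mm²).

layer 68 (z = 13.6 mm)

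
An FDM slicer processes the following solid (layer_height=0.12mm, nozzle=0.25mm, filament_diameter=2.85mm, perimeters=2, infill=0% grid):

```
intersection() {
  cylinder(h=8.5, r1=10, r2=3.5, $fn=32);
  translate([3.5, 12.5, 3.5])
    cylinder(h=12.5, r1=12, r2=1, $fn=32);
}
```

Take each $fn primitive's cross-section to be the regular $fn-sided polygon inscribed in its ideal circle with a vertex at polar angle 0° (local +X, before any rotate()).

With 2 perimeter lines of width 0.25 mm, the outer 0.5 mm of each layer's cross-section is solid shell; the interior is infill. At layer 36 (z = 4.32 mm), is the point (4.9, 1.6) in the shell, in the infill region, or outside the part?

At z = 4.32 mm: the cone (r1=10→r2=3.5) has section circumradius 6.696 here — a regular 32-gon; the cone at (3.5, 12.5) contributes a regular 32-gon of circumradius 11.278 (interpolated between r1=12 and r2=1 at t=0.066); After intersecting: the cone at (3.5, 12.5) partially overlaps the cone; clipping to the common part keeps 39.88 mm² — 1 connected region. Overall, the cross-section is a single solid region. The nearest boundary edge runs (5.70, 1.44)→(3.50, 1.22); distance from the point to it = 0.24 mm. The point is inside the cross-section, 0.24 mm from the nearest boundary — within the 0.5 mm shell band (2 × 0.25).

shell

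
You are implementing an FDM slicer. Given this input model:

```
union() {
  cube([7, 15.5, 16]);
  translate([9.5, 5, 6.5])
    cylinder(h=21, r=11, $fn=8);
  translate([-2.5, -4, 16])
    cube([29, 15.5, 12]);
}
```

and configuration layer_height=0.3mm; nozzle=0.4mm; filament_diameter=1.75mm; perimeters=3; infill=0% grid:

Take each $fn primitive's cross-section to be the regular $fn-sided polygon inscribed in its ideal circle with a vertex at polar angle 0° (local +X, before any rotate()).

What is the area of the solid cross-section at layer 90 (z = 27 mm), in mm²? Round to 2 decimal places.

At z = 27 mm: the cube is not intersected at this z (z outside [0, 16]); the r=11 cylinder at (9.5, 5) gives a regular 8-gon of circumradius 11 (constant along its height) (area = (8/2)·11.000²·sin(360°/8) = 342.24 mm²); the cube at (-2.5, -4) is present — its section is the full 29×15.5 rectangle (area 449.50 mm²); Taking the union: the regions partially overlap — summed areas 791.74 mm² minus the doubly-counted overlap 286.96 mm² gives 504.78 mm² — area = 504.78 mm². Overall, the cross-section is a single solid region. Net area = 504.78 mm².

504.78 mm²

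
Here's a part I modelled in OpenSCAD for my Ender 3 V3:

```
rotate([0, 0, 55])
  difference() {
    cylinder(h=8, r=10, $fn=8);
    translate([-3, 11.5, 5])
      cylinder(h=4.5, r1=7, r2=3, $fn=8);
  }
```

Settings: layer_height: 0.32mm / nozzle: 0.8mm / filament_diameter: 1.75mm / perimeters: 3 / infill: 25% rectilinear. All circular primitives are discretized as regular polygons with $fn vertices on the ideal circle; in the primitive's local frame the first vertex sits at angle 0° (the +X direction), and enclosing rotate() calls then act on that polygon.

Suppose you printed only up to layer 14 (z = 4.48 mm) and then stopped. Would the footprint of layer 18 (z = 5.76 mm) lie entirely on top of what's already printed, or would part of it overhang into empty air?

entirely on top

Compare the two slices. At z = 4.48: the r=10 cylinder contributes a regular 8-gon of circumradius 10 (area = (8/2)·10.000²·sin(360°/8) = 282.84 mm²); the cone at (-3, 11.5) is absent (z outside [5, 9.5]); Taking the first minus the rest: none of the subtracted shapes is present at this height, so the r=10 cylinder is unchanged — area = 282.84 mm²; (rotated 55° about Z; rotation is an isometry so areas/perimeters/island counts are preserved). At z = 5.76: the cylinder: section is a regular 8-gon, circumradius r=10 (area = (8/2)·10.000²·sin(360°/8) = 282.84 mm²); the cone at (-3, 11.5): at t=0.169 of its height the radius interpolates to r₁+(r₂−r₁)t = 6.324, giving a regular 8-gon of that circumradius (area = (8/2)·6.324²·sin(360°/8) = 113.13 mm²); After the difference (first − rest): starting from the r=10 cylinder (282.84 mm²), the cone at (-3, 11.5) partially overlaps it — only the 23.83 mm² overlap (of its 113.13 mm²) is removed, clipping the outline — area = 259.01 mm²; (whole slice rotated 55° about Z — lengths, areas and connectivity unchanged). Checking containment: the cross-section at z = 5.76 is a subset of the cross-section at z = 4.48.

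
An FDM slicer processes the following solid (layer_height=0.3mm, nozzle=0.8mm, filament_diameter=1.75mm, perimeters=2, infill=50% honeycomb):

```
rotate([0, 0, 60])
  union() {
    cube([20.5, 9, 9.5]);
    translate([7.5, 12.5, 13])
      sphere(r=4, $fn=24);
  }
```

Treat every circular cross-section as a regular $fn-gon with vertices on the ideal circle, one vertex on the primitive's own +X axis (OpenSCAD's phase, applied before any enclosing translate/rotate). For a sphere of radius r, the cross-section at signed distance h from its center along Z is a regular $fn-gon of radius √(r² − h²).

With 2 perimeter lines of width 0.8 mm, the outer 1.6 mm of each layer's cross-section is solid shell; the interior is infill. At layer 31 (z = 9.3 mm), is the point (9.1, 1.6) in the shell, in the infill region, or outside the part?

At z = 9.3 mm: the 20.5×9 cube contributes its full rectangle; the sphere at (7.5, 12.5): section is a regular 24-gon, circumradius = √(r²−h²) = √(4²−3.7²) = 1.520; Taking the union: the 2 present regions are separate (no shared area or edge), so areas and boundary lengths simply add and each stays a separate island — 2 connected regions; (rotated 60° about Z; rotation is an isometry so areas/perimeters/island counts are preserved). Overall, the cross-section has 2 separate islands. Undo the 60° rotation: the query point maps to (5.936, -7.081) in the un-rotated model frame. The nearest boundary edge runs (20.50, 0.00)→(0.00, 0.00); distance from the point to it = 7.08 mm. The point is not inside any of the regions above, so it lies outside the cross-section (7.08 mm from the nearest boundary).

outside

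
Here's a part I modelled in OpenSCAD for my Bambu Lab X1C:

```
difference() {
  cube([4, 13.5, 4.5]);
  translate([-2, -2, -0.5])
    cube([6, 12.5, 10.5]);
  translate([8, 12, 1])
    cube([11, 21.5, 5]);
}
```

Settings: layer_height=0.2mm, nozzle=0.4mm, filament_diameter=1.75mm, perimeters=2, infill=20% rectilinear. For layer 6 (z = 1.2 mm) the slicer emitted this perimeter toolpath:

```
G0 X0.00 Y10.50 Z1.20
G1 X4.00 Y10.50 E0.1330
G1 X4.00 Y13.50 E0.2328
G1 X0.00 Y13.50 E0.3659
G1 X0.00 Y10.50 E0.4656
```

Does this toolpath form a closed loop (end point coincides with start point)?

yes

Start point (G0): (0.00, 10.50). End point (last G1): the path returns to the start — closed.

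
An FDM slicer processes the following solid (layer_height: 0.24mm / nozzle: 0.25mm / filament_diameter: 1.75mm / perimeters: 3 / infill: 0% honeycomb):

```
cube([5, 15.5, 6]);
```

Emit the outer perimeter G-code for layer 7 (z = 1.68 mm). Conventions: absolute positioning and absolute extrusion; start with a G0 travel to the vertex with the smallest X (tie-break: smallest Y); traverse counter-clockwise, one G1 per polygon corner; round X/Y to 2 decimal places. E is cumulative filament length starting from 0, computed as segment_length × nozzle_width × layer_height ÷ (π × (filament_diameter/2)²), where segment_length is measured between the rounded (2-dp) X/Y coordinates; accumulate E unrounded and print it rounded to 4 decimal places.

At z = 1.68 mm: the 5×15.5 cube contributes its full rectangle. The outline is a single polygon with 4 vertices. Extrusion per mm of travel: 0.25 × 0.24 / (π × 0.875²) = 0.024945. Accumulating E over each segment gives final E = 1.0227.

G0 X0.00 Y0.00 Z1.68
G1 X5.00 Y0.00 E0.1247
G1 X5.00 Y15.50 E0.5114
G1 X0.00 Y15.50 E0.6361
G1 X0.00 Y0.00 E1.0227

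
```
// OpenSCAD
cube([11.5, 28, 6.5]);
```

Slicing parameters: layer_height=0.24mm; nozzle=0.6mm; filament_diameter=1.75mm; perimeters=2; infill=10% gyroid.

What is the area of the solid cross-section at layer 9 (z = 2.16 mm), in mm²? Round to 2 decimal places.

322.00 mm²

At z = 2.16 mm: the cube is present — its section is the full 11.5×28 rectangle (area 322.00 mm²). Overall, the cross-section is a single solid region. Net area = 322.00 mm².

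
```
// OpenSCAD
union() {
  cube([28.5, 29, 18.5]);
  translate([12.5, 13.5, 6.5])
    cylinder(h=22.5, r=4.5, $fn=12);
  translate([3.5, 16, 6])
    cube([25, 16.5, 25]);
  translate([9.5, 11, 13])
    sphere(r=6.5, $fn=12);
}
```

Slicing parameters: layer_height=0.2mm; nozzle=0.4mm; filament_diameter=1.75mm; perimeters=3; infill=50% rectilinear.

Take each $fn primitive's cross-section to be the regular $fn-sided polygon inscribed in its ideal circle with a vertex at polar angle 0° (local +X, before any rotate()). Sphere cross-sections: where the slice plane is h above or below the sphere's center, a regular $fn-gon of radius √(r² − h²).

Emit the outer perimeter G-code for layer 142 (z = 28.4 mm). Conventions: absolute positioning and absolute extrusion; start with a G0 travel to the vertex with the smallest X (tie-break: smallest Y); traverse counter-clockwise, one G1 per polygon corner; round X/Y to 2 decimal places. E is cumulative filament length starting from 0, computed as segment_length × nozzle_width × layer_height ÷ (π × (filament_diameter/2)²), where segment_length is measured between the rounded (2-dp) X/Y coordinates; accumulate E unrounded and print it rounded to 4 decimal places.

At z = 28.4 mm: the cube does not reach this height (z outside [0, 18.5]); the r=4.5 cylinder at (12.5, 13.5) contributes a regular 12-gon of circumradius 4.5; the cube at (3.5, 16) is present — its section is the full 25×16.5 rectangle; the sphere at (9.5, 11) is not intersected at this z (|z−center|=15.400 > r=6.5); Taking the union: the regions partially overlap (shared area 9.60 mm²), so overlapping operands fuse into one piece — 1 connected region. The outline is a single polygon with 15 vertices. Extrusion per mm of travel: 0.4 × 0.2 / (π × 0.875²) = 0.033260. Accumulating E over each segment gives final E = 3.1612.

G0 X3.50 Y16.00 Z28.40
G1 X8.85 Y16.00 E0.1779
G1 X8.60 Y15.75 E0.1897
G1 X8.00 Y13.50 E0.2672
G1 X8.60 Y11.25 E0.3446
G1 X10.25 Y9.60 E0.4222
G1 X12.50 Y9.00 E0.4997
G1 X14.75 Y9.60 E0.5771
G1 X16.40 Y11.25 E0.6547
G1 X17.00 Y13.50 E0.7322
G1 X16.40 Y15.75 E0.8096
G1 X16.15 Y16.00 E0.8214
G1 X28.50 Y16.00 E1.2321
G1 X28.50 Y32.50 E1.7809
G1 X3.50 Y32.50 E2.6124
G1 X3.50 Y16.00 E3.1612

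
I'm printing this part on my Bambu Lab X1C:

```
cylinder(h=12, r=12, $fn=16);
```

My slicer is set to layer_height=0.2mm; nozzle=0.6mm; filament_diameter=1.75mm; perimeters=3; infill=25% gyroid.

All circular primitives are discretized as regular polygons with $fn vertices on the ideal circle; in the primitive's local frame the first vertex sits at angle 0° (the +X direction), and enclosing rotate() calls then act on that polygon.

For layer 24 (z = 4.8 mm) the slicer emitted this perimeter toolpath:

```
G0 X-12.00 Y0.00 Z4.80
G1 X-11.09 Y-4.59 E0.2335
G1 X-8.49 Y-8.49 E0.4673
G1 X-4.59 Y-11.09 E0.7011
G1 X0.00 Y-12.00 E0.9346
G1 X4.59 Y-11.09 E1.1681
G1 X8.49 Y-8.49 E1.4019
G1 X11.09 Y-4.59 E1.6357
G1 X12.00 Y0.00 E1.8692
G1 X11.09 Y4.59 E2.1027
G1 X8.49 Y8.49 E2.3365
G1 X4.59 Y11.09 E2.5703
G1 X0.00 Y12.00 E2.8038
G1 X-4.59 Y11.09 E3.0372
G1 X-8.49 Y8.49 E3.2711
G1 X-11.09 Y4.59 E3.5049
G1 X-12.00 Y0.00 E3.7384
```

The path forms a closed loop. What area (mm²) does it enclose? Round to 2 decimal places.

441.06 mm²

Apply the shoelace formula to the sequence of (X, Y) vertices; enclosed area = 441.06 mm².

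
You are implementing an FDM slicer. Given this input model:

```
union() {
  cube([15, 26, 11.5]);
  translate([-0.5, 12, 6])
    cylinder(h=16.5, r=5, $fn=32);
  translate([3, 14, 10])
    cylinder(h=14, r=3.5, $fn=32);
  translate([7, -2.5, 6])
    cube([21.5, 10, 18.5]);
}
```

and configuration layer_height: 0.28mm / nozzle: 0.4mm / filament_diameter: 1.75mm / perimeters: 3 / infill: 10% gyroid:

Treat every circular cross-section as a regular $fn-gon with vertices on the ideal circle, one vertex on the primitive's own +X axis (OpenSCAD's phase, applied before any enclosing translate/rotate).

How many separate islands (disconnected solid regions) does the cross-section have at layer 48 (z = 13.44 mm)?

At z = 13.44 mm: the cube does not reach this height (z outside [0, 11.5]); the r=5 cylinder at (-0.5, 12) contributes a regular 32-gon of circumradius 5; the r=3.5 cylinder at (3, 14) gives a regular 32-gon of circumradius 3.5 (constant along its height); the cube at (7, -2.5) is present — its section is the full 21.5×10 rectangle; Merging all regions: the regions partially overlap (shared area 22.68 mm²), so overlapping operands fuse into one piece — 2 connected regions. Overall, the cross-section has 2 separate islands. Island count = 2.

2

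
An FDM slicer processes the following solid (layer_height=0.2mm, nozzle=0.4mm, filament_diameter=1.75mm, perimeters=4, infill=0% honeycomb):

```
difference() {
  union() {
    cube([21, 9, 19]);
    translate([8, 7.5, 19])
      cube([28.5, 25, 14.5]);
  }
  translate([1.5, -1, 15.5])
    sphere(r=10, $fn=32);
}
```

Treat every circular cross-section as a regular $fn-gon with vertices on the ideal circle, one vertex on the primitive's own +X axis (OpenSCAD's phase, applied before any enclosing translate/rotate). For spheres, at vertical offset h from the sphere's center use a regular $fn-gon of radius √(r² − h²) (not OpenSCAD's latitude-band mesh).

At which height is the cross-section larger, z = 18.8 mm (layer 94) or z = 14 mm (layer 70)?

Layer 94 (z = 18.8): the cube is present — its section is the full 21×9 rectangle (area 189.00 mm²); the cube at (8, 7.5) is absent (z outside [19, 33.5]); Taking the union: only the 21×9 cube is present, so the union is just that shape — area = 189.00 mm²; the r=10 sphere at (1.5, -1) contributes a regular 32-gon of circumradius √(10²−3.3²) = 9.440 (area = (32/2)·9.440²·sin(360°/32) = 278.15 mm²); After the difference (first − rest): starting from the result so far (189.00 mm²), the r=10 sphere at (1.5, -1) partially overlaps it — only the 72.70 mm² overlap (of its 278.15 mm²) is removed, clipping the outline — area = 116.30 mm². So its area = 116.30 mm². Layer 70 (z = 14): the 21×9 cube contributes its full rectangle (area 189.00 mm²); the cube at (8, 7.5) is not intersected at this z (z outside [19, 33.5]); Taking the union: only the 21×9 cube is present, so the union is just that shape — area = 189.00 mm²; the sphere at (1.5, -1): section is a regular 32-gon, circumradius = √(r²−h²) = √(10²−1.5²) = 9.887 (area = (32/2)·9.887²·sin(360°/32) = 305.12 mm²); Taking the first minus the rest: starting from that combined region (189.00 mm²), the r=10 sphere at (1.5, -1) partially overlaps it — only the 79.66 mm² overlap (of its 305.12 mm²) is removed, clipping the outline — area = 109.34 mm². So its area = 109.34 mm². Layer 94 is larger (116.30 vs 109.34 mm²).

layer 94 (z = 18.8 mm)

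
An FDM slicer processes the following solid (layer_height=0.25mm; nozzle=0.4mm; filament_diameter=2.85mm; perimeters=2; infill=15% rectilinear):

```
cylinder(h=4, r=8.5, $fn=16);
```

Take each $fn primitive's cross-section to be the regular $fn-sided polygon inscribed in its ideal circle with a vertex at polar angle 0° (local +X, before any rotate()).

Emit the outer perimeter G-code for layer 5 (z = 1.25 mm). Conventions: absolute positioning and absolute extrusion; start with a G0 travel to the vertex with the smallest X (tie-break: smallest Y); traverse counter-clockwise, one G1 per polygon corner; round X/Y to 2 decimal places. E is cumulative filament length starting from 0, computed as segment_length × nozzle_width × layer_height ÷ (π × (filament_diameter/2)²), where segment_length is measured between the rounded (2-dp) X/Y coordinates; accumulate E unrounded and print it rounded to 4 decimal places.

G0 X-8.50 Y0.00 Z1.25
G1 X-7.85 Y-3.25 E0.0520
G1 X-6.01 Y-6.01 E0.1040
G1 X-3.25 Y-7.85 E0.1559
G1 X0.00 Y-8.50 E0.2079
G1 X3.25 Y-7.85 E0.2599
G1 X6.01 Y-6.01 E0.3119
G1 X7.85 Y-3.25 E0.3639
G1 X8.50 Y0.00 E0.4158
G1 X7.85 Y3.25 E0.4678
G1 X6.01 Y6.01 E0.5198
G1 X3.25 Y7.85 E0.5718
G1 X0.00 Y8.50 E0.6237
G1 X-3.25 Y7.85 E0.6757
G1 X-6.01 Y6.01 E0.7277
G1 X-7.85 Y3.25 E0.7797
G1 X-8.50 Y0.00 E0.8316

At z = 1.25 mm: the r=8.5 cylinder contributes a regular 16-gon of circumradius 8.5. The outline is a single polygon with 16 vertices. Extrusion per mm of travel: 0.4 × 0.25 / (π × 1.425²) = 0.015675. Accumulating E over each segment gives final E = 0.8316.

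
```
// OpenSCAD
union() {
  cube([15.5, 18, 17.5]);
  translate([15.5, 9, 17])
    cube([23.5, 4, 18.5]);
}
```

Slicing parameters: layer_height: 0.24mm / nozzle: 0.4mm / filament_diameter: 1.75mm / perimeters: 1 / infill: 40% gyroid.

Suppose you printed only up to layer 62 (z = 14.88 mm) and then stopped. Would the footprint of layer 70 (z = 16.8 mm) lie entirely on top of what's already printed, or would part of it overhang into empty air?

Compare the two slices. At z = 14.88: the cube is present — its section is the full 15.5×18 rectangle (area 279.00 mm²); the cube at (15.5, 9) does not reach this height (z outside [17, 35.5]); Combining (union): only the 15.5×18 cube is present, so the union is just that shape — area = 279.00 mm². At z = 16.8: the cube is present — its section is the full 15.5×18 rectangle (area 279.00 mm²); the cube at (15.5, 9) is not intersected at this z (z outside [17, 35.5]); Taking the union: only the 15.5×18 cube is present, so the union is just that shape — area = 279.00 mm². Checking containment: the cross-section at z = 16.8 is a subset of the cross-section at z = 14.88.

entirely on top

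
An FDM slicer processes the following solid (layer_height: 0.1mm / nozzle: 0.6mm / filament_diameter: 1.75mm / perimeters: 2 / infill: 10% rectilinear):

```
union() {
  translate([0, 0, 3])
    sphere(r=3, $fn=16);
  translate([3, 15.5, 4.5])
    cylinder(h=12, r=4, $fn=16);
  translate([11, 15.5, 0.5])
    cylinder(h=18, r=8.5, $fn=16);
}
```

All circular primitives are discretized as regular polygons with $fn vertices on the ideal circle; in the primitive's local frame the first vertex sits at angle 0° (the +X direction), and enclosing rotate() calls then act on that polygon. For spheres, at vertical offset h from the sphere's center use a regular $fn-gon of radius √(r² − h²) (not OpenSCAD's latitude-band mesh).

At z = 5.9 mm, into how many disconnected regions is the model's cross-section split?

At z = 5.9 mm: the sphere: section is a regular 16-gon, circumradius = √(r²−h²) = √(3²−2.9²) = 0.768; the r=4 cylinder at (3, 15.5) gives a regular 16-gon of circumradius 4 (constant along its height); the cylinder at (11, 15.5): section is a regular 16-gon, circumradius r=8.5; Merging all regions: the regions partially overlap (shared area 25.12 mm²), so overlapping operands fuse into one piece — 2 connected regions. The result has 2 disconnected regions.

2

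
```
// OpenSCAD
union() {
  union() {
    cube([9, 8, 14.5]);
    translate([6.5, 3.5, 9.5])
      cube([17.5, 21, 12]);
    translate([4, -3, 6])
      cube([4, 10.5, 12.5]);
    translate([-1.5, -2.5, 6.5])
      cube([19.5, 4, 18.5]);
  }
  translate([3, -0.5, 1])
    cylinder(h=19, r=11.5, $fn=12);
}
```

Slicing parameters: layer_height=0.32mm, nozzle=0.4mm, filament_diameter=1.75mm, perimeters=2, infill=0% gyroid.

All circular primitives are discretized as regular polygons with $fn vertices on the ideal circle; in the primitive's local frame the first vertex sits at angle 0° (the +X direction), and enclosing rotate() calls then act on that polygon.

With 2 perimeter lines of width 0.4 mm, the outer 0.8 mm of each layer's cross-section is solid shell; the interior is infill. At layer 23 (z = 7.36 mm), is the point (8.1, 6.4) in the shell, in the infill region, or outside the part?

infill

At z = 7.36 mm: the cube (footprint 9×8) is included at this height; the cube at (6.5, 3.5) is not intersected at this z (z outside [9.5, 21.5]); the 4×10.5 cube at (4, -3) contributes its full rectangle; the cube at (-1.5, -2.5) is present — its section is the full 19.5×4 rectangle; Merging all regions: the regions partially overlap (shared area 53.50 mm²), so overlapping operands fuse into one piece — 1 connected region; the r=11.5 cylinder at (3, -0.5) gives a regular 12-gon of circumradius 11.5 (constant along its height); Merging all regions: the regions partially overlap (shared area 123.43 mm²), so overlapping operands fuse into one piece — 1 connected region. Overall, the cross-section is a single solid region. The nearest boundary edge runs (8.75, 9.46)→(12.96, 5.25); distance from the point to it = 2.62 mm. The point is inside the cross-section and 2.62 mm from the nearest boundary — more than the 0.8 mm shell width (2 × 0.4), so it's in the infill interior.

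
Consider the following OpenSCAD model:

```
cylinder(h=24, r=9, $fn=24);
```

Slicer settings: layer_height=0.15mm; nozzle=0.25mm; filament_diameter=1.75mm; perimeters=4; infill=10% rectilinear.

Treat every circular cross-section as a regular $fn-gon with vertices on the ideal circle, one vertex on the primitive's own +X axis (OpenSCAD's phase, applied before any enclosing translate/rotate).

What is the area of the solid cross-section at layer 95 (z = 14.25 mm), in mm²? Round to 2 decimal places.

251.57 mm²

At z = 14.25 mm: the r=9 cylinder gives a regular 24-gon of circumradius 9 (constant along its height) (area = (24/2)·9.000²·sin(360°/24) = 251.57 mm²). Overall, the cross-section is a single solid region. Net area = 251.57 mm².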